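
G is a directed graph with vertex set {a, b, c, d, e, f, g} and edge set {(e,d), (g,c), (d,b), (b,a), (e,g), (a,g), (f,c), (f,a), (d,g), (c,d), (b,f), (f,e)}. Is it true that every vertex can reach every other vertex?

Yes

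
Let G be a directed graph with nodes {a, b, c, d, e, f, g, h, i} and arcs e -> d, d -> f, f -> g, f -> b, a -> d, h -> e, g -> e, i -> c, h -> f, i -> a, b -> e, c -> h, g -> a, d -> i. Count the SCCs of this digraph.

{a, b, c, d, e, f, g, h, i} are all mutually reachable — one SCC of size 9.
That gives 1 strongly connected component.

1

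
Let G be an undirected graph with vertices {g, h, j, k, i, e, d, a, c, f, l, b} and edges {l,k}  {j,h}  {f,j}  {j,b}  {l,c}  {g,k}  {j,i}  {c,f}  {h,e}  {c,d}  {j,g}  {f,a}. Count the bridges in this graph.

6

The edges on the cycle l-c-f-j-g-k-l are not bridges since each lies on that cycle.
But removing a - f disconnects a from f; removing c - d disconnects c from d; removing b - j disconnects b from j; removing j - h disconnects j from h — these are bridges.
In total 6 edges are bridges.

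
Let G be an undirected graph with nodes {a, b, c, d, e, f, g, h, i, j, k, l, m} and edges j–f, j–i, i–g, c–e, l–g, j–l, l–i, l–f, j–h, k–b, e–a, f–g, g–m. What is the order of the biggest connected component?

d is isolated — a component by itself.
Starting from b we can reach b, k. That is one component of size 2.
Starting from a we can reach a, c, e. That is one component of size 3.
Starting from f we can reach f, g, h, i, j, l, m. That is one component of size 7.
The largest has 7 vertices.

7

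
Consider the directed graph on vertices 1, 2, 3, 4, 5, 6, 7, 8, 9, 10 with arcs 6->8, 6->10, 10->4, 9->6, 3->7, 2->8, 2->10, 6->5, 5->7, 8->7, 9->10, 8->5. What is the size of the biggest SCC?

1

{9} is an SCC by itself.
{4} is an SCC by itself.
{3} is an SCC by itself.
{1} is an SCC by itself.
{8} is an SCC by itself.
(and 5 more singleton SCCs)
The largest has 1 vertex.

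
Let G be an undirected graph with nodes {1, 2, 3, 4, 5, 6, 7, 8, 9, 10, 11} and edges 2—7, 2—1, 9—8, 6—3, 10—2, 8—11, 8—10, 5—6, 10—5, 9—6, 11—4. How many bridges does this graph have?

The edges on the cycle 9-8-10-5-6-9 are not bridges since each lies on that cycle.
But removing 7—2 disconnects 7 from 2; removing 8—11 disconnects 8 from 11; removing 4—11 disconnects 4 from 11; removing 10—2 disconnects 10 from 2 — these are bridges.
In total 6 edges are bridges.

6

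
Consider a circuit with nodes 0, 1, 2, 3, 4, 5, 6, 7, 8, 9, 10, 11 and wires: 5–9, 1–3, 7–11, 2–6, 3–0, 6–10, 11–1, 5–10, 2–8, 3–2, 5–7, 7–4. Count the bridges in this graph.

The edges on the cycle 5-7-11-1-3-2-6-10-5 are not bridges since each lies on that cycle.
But removing 7–4 disconnects 7 from 4; removing 0–3 disconnects 0 from 3; removing 8–2 disconnects 8 from 2; removing 5–9 disconnects 5 from 9 — these are bridges.
That makes 4 bridges.

4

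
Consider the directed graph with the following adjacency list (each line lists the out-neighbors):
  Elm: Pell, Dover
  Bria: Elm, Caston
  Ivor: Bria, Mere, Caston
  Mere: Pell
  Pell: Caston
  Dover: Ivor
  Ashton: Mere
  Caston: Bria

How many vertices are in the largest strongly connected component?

{Elm, Bria, Ivor, Mere, Pell, Dover, Caston} are all mutually reachable — one SCC of size 7.
{Ashton} is an SCC by itself.
The largest has 7 vertices.

7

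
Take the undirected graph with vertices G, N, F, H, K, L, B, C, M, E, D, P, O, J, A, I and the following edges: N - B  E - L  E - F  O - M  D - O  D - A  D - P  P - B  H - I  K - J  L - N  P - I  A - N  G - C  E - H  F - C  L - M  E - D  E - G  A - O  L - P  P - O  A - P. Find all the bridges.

The edges on the cycle E-G-C-F-E are not bridges since each lies on that cycle.
But removing K - J disconnects K from J — this is a bridge.

J-K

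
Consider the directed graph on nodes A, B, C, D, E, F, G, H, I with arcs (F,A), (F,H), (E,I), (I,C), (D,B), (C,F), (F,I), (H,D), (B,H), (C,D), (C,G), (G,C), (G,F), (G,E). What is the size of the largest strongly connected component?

5

{C, E, F, G, I} are all mutually reachable — one SCC of size 5.
{B, D, H} are all mutually reachable — one SCC of size 3.
{A} is an SCC by itself.
The largest has 5 vertices.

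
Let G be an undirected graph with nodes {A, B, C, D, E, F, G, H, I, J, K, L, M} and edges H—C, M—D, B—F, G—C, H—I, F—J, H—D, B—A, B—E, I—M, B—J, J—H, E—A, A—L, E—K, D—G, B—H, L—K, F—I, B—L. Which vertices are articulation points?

B

Removing B increases the component count from 1 to 2, so B is a cut vertex.
By contrast removing K leaves 1 component; it is not a cut vertex. No other vertex is a cut vertex either.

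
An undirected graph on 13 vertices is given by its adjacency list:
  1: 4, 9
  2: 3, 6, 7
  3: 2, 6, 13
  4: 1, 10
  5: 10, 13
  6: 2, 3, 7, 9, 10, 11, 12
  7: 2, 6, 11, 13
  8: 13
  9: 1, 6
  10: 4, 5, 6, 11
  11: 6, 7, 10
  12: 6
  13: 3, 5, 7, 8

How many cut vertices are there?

Removing 6 increases the component count from 1 to 2, so 6 is a cut vertex.
Removing 13 increases the component count from 1 to 2, so 13 is a cut vertex.
By contrast removing 10 leaves 1 component; it is not a cut vertex. No other vertex is a cut vertex either.

2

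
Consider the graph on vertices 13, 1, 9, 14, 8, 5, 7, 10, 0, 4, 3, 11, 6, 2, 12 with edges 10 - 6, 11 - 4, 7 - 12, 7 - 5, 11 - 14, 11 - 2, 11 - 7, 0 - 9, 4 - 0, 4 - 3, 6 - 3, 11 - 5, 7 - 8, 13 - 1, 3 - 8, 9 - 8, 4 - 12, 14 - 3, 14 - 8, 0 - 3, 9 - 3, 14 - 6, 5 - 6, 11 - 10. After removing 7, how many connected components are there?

With 7 gone, the remaining components are: {1, 13}; {0, 2, 3, 4, 5, 6, 8, 9, 10, 11, 12, 14}.
That is 2 components.

2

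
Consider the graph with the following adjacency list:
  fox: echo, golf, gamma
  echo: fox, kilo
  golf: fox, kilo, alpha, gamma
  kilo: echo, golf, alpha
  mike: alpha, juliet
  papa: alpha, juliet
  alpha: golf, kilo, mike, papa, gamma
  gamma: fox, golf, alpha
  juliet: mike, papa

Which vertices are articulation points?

alpha

Removing alpha increases the component count from 1 to 2, so alpha is a cut vertex.
By contrast removing fox leaves 1 component; it is not a cut vertex. No other vertex is a cut vertex either.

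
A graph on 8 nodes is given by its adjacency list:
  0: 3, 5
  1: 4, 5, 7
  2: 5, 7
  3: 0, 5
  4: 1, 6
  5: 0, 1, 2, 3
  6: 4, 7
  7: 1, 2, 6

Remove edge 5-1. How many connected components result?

5 and 1 are still connected via 5-2-7-1, so the component count stays at 1.

1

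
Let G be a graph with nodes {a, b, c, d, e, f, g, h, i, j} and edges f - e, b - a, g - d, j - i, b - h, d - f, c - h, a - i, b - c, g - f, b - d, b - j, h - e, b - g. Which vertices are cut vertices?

Removing b increases the component count from 1 to 2, so b is a cut vertex.
By contrast removing h leaves 1 component; it is not a cut vertex. No other vertex is a cut vertex either.

b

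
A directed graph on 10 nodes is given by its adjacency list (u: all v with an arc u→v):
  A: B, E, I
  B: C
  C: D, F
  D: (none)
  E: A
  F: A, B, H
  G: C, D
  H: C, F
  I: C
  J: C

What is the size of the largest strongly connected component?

7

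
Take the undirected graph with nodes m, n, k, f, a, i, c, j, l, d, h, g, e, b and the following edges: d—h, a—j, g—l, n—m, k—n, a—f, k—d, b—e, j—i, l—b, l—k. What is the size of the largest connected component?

c is isolated — a component by itself.
Starting from a we can reach a, f, i, j. That is one component of size 4.
Starting from b we can reach b, d, e, g, h, k, l, m, n. That is one component of size 9.
The largest has 9 vertices.

9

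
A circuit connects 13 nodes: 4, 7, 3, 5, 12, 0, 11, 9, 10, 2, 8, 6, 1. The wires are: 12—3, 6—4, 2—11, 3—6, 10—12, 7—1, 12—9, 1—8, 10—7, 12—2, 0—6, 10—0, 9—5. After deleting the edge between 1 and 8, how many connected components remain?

Before removal there is 1 component.
1—8 is a bridge — removing it separates 1's side from 8's side.
After removal: 2 components.

2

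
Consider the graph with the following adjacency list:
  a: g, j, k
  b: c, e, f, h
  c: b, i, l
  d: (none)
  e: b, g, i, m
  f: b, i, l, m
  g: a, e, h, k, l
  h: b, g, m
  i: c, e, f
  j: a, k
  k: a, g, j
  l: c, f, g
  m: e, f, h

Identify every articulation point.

g

Removing g increases the component count from 2 to 3, so g is a cut vertex.
By contrast removing e leaves 2 components; it is not a cut vertex. No other vertex is a cut vertex either.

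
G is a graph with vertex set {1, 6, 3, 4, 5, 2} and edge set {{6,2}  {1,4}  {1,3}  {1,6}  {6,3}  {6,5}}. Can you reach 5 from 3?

Yes

From 3 we can reach 1, 2, 3, 4, 5, 6, which includes 5.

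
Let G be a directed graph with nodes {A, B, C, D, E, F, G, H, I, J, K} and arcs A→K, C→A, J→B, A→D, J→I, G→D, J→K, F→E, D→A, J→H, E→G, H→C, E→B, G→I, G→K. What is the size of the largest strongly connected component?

2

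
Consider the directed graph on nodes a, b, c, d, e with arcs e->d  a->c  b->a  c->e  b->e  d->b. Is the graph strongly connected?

Yes

From b we can reach every vertex (a, b, c, d, e), and every vertex can reach b (a, b, c, d, e). So the whole graph is one strongly connected component.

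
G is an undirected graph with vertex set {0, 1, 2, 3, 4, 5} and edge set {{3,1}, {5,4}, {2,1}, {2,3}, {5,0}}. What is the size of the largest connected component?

3

Starting from 1 we can reach 1, 2, 3. That is one component of size 3.
Starting from 0 we can reach 0, 4, 5. That is one component of size 3.
The largest has 3 vertices.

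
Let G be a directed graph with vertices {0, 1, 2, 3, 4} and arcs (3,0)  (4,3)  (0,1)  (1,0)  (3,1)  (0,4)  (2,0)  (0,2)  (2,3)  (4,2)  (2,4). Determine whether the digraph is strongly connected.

Yes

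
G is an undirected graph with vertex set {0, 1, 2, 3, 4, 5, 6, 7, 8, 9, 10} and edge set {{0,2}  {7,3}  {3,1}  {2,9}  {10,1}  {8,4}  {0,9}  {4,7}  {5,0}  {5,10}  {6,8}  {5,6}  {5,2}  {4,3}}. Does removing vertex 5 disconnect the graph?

Yes

Deleting 5 raises the number of components from 1 to 2, so 5 is a cut vertex.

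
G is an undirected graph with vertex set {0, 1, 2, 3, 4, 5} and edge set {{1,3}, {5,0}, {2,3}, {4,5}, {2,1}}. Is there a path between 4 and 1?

No

The component containing 4 is {0, 4, 5}, and 1 is not in it.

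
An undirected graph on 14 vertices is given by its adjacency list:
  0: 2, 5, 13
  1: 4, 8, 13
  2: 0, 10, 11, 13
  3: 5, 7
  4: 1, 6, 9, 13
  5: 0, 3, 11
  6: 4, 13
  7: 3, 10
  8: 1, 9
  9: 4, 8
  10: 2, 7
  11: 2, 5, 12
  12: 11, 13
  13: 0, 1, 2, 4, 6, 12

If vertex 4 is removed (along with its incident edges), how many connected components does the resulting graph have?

1

With 4 gone, the remaining components are: {0, 1, 2, 3, 5, 6, 7, 8, 9, 10, 11, 12, 13}.
That is 1 component.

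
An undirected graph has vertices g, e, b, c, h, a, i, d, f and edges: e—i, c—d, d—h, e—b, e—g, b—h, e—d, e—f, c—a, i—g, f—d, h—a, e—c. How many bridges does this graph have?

0

The edges on the cycle e-i-g-e are not bridges since each lies on that cycle.
Every edge lies on some cycle, so there are no bridges.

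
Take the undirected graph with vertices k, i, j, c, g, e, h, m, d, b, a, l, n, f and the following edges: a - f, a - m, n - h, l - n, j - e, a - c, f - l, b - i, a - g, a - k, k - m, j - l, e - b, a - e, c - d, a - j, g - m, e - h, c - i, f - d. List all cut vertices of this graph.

Removing a increases the component count from 1 to 2, so a is a cut vertex.
By contrast removing j leaves 1 component; it is not a cut vertex. No other vertex is a cut vertex either.

a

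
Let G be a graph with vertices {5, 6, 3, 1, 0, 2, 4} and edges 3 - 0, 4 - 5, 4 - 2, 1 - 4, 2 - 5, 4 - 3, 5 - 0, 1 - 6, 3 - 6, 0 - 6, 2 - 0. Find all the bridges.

The edges on the cycle 2-5-0-2 are not bridges since each lies on that cycle.
Every edge lies on some cycle, so there are no bridges.

none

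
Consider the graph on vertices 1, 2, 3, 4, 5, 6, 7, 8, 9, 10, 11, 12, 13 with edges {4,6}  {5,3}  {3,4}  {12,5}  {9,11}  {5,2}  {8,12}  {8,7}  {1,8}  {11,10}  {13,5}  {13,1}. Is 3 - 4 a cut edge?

Yes

Removing 3 - 4 leaves no path between 3 and 4: the component count goes from 2 to 3. So it is a bridge.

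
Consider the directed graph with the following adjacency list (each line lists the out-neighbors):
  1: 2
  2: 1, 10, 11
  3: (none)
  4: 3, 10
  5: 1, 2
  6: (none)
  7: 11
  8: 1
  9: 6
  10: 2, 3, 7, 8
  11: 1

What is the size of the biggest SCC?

6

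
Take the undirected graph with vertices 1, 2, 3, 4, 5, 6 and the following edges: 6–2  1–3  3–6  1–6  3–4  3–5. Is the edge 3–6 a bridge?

No

After removing 3–6, the path 3-1-6 still connects them, so the edge is not a bridge.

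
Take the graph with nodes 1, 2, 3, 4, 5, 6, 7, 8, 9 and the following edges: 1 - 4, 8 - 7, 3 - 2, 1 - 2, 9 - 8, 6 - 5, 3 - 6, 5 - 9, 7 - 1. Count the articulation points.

Removing 1 increases the component count from 1 to 2, so 1 is a cut vertex.
By contrast removing 4 leaves 1 component; it is not a cut vertex. No other vertex is a cut vertex either.

1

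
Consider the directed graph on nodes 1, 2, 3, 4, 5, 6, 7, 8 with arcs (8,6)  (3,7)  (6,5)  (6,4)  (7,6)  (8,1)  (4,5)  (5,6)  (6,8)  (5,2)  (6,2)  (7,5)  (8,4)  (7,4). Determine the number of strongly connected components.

{4, 5, 6, 8} are all mutually reachable — one SCC of size 4.
{2} is an SCC by itself.
{1} is an SCC by itself.
{7} is an SCC by itself.
{3} is an SCC by itself.
That gives 5 strongly connected components.

5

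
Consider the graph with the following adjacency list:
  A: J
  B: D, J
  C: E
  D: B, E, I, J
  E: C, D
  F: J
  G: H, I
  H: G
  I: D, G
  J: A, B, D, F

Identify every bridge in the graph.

The edges on the cycle D-J-B-D are not bridges since each lies on that cycle.
But removing D-I disconnects D from I; removing I-G disconnects I from G; removing D-E disconnects D from E; removing H-G disconnects H from G — these are bridges.
In total 7 edges are bridges.

A-J, C-E, D-E, D-I, F-J, G-H, G-I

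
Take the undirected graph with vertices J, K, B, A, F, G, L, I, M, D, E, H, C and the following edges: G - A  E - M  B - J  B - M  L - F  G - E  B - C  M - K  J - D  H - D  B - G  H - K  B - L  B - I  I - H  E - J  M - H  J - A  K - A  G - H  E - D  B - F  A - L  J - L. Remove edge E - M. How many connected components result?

E and M are still connected via E-G-B-M, so the component count stays at 1.

1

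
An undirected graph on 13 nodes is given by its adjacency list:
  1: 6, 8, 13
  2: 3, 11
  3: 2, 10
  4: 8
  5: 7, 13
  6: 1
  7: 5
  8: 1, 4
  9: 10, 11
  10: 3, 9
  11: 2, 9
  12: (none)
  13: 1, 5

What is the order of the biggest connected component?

7

12 is isolated — a component by itself.
Starting from 2 we can reach 2, 3, 9, 10, 11. That is one component of size 5.
Starting from 1 we can reach 1, 4, 5, 6, 7, 8, 13. That is one component of size 7.
The largest has 7 vertices.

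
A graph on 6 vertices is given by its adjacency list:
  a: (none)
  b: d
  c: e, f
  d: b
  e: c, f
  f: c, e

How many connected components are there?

a is isolated — a component by itself.
Starting from b we can reach b, d. That is one component of size 2.
Starting from c we can reach c, e, f. That is one component of size 3.
Total: 3 components.

3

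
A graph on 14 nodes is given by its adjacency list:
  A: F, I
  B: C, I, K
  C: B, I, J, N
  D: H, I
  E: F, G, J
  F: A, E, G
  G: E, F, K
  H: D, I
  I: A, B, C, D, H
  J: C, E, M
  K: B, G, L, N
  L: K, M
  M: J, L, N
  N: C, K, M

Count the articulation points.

1

Removing I increases the component count from 1 to 2, so I is a cut vertex.
By contrast removing C leaves 1 component; it is not a cut vertex. No other vertex is a cut vertex either.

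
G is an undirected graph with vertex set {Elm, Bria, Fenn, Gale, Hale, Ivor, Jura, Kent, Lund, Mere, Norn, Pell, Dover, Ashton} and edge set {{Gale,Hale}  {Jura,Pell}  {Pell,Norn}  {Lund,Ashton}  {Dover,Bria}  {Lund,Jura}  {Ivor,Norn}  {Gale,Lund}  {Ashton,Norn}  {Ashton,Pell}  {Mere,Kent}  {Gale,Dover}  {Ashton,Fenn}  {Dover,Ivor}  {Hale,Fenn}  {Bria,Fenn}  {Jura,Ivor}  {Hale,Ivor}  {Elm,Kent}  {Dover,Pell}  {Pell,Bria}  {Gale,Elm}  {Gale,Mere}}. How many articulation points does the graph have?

Removing Gale increases the component count from 1 to 2, so Gale is a cut vertex.
By contrast removing Elm leaves 1 component; it is not a cut vertex. No other vertex is a cut vertex either.

1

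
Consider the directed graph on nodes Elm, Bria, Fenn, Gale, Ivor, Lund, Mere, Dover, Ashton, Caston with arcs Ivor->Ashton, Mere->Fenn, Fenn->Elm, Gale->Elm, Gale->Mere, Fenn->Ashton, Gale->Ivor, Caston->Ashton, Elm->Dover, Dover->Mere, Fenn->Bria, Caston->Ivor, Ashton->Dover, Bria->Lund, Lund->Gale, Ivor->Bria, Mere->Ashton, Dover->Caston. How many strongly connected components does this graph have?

1

{Elm, Bria, Fenn, Gale, Ivor, Lund, Mere, Dover, Ashton, Caston} are all mutually reachable — one SCC of size 10.
That gives 1 strongly connected component.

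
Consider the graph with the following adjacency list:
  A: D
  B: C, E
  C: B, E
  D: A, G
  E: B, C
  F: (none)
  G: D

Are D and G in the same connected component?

Yes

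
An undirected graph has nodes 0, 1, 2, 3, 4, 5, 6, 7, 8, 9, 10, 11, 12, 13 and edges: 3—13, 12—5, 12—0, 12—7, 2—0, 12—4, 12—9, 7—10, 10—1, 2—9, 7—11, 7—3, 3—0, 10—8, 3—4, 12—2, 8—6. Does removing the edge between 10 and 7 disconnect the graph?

Removing 10—7 leaves no path between 10 and 7: the component count goes from 1 to 2. So it is a bridge.

Yes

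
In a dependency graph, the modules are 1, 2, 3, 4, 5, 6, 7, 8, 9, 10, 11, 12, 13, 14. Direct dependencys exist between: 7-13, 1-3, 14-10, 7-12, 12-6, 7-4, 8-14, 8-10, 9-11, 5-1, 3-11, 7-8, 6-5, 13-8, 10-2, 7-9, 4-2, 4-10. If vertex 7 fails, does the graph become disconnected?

Yes

Deleting 7 raises the number of components from 1 to 2, so 7 is a cut vertex.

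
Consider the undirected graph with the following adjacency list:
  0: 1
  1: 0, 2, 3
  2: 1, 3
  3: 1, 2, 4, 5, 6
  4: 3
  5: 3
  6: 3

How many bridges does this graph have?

The edges on the cycle 2-1-3-2 are not bridges since each lies on that cycle.
But removing 1-0 disconnects 1 from 0; removing 3-6 disconnects 3 from 6; removing 3-5 disconnects 3 from 5; removing 3-4 disconnects 3 from 4 — these are bridges.
That makes 4 bridges.

4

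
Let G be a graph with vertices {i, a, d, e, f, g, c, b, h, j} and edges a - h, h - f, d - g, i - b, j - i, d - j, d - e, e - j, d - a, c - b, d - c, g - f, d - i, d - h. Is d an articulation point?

Yes

Deleting d raises the number of components from 1 to 2, so d is a cut vertex.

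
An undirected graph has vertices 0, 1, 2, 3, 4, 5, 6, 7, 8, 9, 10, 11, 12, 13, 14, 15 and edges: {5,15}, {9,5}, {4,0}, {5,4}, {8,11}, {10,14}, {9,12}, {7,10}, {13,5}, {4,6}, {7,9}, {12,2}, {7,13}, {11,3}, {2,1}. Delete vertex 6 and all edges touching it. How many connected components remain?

With 6 gone, the remaining components are: {3, 8, 11}; {0, 1, 2, 4, 5, 7, 9, 10, 12, 13, 14, 15}.
That is 2 components.

2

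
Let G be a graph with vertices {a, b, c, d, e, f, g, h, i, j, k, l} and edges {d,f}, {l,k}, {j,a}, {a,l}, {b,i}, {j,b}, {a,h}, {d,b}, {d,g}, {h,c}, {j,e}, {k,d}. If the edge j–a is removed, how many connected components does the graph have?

j and a are still connected via j-b-d-k-l-a, so the component count stays at 1.

1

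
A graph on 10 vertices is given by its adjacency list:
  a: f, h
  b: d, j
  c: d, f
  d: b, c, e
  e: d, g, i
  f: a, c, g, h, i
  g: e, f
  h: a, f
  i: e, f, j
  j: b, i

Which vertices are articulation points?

Removing f increases the component count from 1 to 2, so f is a cut vertex.
By contrast removing e leaves 1 component; it is not a cut vertex. No other vertex is a cut vertex either.

f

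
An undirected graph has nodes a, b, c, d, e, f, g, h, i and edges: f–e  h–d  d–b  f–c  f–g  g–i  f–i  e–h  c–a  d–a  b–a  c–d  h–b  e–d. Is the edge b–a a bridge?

After removing b–a, the path b-d-a still connects them, so the edge is not a bridge.

No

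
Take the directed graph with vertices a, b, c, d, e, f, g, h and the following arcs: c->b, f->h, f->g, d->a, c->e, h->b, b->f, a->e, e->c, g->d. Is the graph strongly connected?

Yes

From h we can reach every vertex (a, b, c, d, e, f, g, h), and every vertex can reach h (a, b, c, d, e, f, g, h). So the whole graph is one strongly connected component.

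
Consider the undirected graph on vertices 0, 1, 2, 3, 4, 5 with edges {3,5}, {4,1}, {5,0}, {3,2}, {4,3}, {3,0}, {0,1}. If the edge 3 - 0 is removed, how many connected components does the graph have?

3 and 0 are still connected via 3-5-0, so the component count stays at 1.

1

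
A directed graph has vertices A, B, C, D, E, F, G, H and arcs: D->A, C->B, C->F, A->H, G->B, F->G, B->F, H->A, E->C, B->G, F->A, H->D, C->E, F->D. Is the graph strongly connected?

There is no directed path from A to C, so the graph is not strongly connected.

No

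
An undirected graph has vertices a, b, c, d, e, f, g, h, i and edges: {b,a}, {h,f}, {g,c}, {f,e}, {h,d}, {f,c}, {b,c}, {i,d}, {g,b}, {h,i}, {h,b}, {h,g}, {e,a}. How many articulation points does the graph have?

1

Removing h increases the component count from 1 to 2, so h is a cut vertex.
By contrast removing b leaves 1 component; it is not a cut vertex. No other vertex is a cut vertex either.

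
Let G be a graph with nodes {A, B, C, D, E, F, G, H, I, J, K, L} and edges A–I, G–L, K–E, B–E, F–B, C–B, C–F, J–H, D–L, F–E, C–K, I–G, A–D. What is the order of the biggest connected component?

Starting from H we can reach H, J. That is one component of size 2.
Starting from A we can reach A, D, G, I, L. That is one component of size 5.
Starting from B we can reach B, C, E, F, K. That is one component of size 5.
The largest has 5 vertices.

5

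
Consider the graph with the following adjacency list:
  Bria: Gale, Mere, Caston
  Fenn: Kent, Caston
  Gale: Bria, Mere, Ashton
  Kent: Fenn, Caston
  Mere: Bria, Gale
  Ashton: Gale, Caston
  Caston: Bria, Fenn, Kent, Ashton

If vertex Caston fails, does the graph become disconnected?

Yes

Deleting Caston raises the number of components from 1 to 2, so Caston is a cut vertex.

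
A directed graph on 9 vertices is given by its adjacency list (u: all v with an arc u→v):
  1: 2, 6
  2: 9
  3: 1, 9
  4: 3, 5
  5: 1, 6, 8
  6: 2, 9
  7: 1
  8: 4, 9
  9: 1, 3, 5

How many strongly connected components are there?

{1, 2, 3, 4, 5, 6, 8, 9} are all mutually reachable — one SCC of size 8.
{7} is an SCC by itself.
That gives 2 strongly connected components.

2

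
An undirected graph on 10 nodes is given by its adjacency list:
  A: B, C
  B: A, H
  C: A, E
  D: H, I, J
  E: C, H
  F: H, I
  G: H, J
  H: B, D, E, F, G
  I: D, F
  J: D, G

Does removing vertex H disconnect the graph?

Deleting H raises the number of components from 1 to 2, so H is a cut vertex.

Yes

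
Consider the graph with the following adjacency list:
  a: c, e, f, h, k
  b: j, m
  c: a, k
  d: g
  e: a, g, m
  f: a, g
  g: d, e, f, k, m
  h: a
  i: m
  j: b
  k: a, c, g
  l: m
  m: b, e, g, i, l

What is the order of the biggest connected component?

Starting from a we can reach a, b, c, d, e, f, g, h, i, j, k, l, m. That is one component of size 13.
The largest has 13 vertices.

13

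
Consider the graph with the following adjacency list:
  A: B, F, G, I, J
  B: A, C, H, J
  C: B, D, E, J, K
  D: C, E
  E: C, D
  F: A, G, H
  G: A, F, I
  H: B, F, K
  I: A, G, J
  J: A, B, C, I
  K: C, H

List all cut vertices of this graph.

C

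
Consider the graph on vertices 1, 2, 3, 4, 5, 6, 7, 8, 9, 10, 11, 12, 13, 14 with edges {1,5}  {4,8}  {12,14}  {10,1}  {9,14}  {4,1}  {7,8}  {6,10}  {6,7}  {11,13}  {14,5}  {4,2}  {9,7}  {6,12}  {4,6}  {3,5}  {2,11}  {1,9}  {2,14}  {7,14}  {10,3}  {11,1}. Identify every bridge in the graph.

The edges on the cycle 6-10-1-9-7-6 are not bridges since each lies on that cycle.
But removing 11—13 disconnects 11 from 13 — this is a bridge.

11-13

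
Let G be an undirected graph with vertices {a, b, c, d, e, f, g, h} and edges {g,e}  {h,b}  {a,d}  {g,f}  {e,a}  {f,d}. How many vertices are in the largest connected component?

c is isolated — a component by itself.
Starting from b we can reach b, h. That is one component of size 2.
Starting from a we can reach a, d, e, f, g. That is one component of size 5.
The largest has 5 vertices.

5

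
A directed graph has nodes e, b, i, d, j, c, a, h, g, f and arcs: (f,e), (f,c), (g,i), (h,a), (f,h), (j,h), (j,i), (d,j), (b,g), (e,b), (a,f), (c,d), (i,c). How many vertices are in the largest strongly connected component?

{a, b, c, d, e, f, g, h, i, j} are all mutually reachable — one SCC of size 10.
The largest has 10 vertices.

10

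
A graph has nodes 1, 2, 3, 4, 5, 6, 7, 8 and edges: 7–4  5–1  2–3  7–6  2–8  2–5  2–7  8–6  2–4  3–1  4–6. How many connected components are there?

Starting from 1 we can reach 1, 2, 3, 4, 5, 6, 7, 8. That is one component of size 8.
Total: 1 component.

1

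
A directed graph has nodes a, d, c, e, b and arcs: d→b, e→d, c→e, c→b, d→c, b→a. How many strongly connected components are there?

{c, d, e} are all mutually reachable — one SCC of size 3.
{a} is an SCC by itself.
{b} is an SCC by itself.
That gives 3 strongly connected components.

3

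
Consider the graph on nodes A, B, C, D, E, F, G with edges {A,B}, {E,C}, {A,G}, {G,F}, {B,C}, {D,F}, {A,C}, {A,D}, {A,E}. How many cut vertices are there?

Removing A increases the component count from 1 to 2, so A is a cut vertex.
By contrast removing E leaves 1 component; it is not a cut vertex. No other vertex is a cut vertex either.

1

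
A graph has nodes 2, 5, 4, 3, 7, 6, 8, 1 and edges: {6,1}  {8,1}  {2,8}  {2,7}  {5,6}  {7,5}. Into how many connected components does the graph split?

3

4 is isolated — a component by itself.
3 is isolated — a component by itself.
Starting from 1 we can reach 1, 2, 5, 6, 7, 8. That is one component of size 6.
Total: 3 components.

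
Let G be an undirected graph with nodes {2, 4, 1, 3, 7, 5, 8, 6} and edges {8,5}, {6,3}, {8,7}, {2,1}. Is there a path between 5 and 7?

Yes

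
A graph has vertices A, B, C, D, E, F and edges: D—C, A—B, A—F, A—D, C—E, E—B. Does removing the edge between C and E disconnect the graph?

No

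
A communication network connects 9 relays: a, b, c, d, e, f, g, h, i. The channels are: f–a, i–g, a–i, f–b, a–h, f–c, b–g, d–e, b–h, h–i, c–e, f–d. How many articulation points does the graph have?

1

Removing f increases the component count from 1 to 2, so f is a cut vertex.
By contrast removing b leaves 1 component; it is not a cut vertex. No other vertex is a cut vertex either.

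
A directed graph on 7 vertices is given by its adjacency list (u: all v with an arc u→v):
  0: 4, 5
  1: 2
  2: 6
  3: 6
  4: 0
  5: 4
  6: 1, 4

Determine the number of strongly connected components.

3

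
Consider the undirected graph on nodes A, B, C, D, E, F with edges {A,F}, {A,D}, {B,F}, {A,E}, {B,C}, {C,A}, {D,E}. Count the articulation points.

Removing A increases the component count from 1 to 2, so A is a cut vertex.
By contrast removing F leaves 1 component; it is not a cut vertex. No other vertex is a cut vertex either.

1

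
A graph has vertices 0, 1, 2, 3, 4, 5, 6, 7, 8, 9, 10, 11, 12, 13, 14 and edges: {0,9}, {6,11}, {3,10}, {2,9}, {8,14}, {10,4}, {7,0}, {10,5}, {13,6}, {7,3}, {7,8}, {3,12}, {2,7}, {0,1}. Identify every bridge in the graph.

The edges on the cycle 2-7-0-9-2 are not bridges since each lies on that cycle.
But removing 7–8 disconnects 7 from 8; removing 10–5 disconnects 10 from 5; removing 6–11 disconnects 6 from 11; removing 3–12 disconnects 3 from 12 — these are bridges.
In total 10 edges are bridges.

0-1, 10-3, 10-4, 10-5, 11-6, 12-3, 13-6, 14-8, 3-7, 7-8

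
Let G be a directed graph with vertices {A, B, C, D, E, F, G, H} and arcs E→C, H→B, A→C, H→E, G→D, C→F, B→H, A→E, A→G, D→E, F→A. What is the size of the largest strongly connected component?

6

{A, C, D, E, F, G} are all mutually reachable — one SCC of size 6.
{B, H} are all mutually reachable — one SCC of size 2.
The largest has 6 vertices.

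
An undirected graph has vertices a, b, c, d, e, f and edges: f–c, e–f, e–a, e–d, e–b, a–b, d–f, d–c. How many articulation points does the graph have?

Removing e increases the component count from 1 to 2, so e is a cut vertex.
By contrast removing b leaves 1 component; it is not a cut vertex. No other vertex is a cut vertex either.

1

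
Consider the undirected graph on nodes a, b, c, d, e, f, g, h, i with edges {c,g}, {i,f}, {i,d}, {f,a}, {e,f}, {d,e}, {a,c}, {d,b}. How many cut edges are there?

The edges on the cycle i-d-e-f-i are not bridges since each lies on that cycle.
But removing d - b disconnects d from b; removing f - a disconnects f from a; removing a - c disconnects a from c; removing c - g disconnects c from g — these are bridges.
That makes 4 bridges.

4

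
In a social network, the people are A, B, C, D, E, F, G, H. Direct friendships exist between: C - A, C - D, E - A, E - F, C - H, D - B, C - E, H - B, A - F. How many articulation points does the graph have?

1

Removing C increases the component count from 2 to 3, so C is a cut vertex.
By contrast removing D leaves 2 components; it is not a cut vertex. No other vertex is a cut vertex either.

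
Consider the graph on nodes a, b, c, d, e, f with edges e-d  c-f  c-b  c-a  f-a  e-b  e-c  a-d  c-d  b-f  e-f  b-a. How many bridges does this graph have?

The edges on the cycle e-c-d-a-f-e are not bridges since each lies on that cycle.
Every edge lies on some cycle, so there are no bridges.

0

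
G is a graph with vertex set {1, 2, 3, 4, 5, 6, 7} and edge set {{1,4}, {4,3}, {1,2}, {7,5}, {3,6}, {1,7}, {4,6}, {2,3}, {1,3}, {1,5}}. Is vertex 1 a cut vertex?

Deleting 1 raises the number of components from 1 to 2, so 1 is a cut vertex.

Yes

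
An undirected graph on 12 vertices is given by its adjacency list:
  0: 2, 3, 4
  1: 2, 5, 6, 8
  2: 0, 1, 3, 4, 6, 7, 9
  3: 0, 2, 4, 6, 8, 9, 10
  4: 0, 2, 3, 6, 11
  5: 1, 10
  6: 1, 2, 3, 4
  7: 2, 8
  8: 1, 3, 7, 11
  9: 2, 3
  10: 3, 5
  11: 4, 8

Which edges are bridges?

none

The edges on the cycle 1-8-7-2-1 are not bridges since each lies on that cycle.
Every edge lies on some cycle, so there are no bridges.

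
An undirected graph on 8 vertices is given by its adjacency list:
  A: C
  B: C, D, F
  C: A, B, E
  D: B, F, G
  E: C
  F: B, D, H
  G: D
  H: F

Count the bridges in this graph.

The edges on the cycle F-B-D-F are not bridges since each lies on that cycle.
But removing C-E disconnects C from E; removing D-G disconnects D from G; removing C-A disconnects C from A; removing F-H disconnects F from H — these are bridges.
In total 5 edges are bridges.

5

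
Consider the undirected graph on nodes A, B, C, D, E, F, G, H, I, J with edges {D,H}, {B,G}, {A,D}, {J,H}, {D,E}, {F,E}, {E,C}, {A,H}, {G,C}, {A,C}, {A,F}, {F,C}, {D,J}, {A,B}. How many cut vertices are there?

Removing C, for instance, still leaves 2 components. No single vertex removal increases the component count — the graph has no articulation points.

0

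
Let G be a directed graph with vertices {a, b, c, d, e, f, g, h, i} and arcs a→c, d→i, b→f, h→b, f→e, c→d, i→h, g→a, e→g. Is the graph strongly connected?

From d we can reach every vertex (a, b, c, d, e, f, g, h, i), and every vertex can reach d (a, b, c, d, e, f, g, h, i). So the whole graph is one strongly connected component.

Yes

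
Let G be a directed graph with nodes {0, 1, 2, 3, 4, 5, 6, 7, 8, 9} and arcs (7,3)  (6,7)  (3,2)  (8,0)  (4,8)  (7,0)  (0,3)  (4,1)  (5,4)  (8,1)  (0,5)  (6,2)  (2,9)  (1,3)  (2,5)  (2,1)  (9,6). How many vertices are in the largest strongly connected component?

10

{0, 1, 2, 3, 4, 5, 6, 7, 8, 9} are all mutually reachable — one SCC of size 10.
The largest has 10 vertices.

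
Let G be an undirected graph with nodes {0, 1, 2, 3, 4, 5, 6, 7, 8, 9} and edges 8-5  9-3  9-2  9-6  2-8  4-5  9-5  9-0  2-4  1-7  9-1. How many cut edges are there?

5

The edges on the cycle 9-2-8-5-9 are not bridges since each lies on that cycle.
But removing 9-0 disconnects 9 from 0; removing 6-9 disconnects 6 from 9; removing 9-3 disconnects 9 from 3; removing 7-1 disconnects 7 from 1 — these are bridges.
In total 5 edges are bridges.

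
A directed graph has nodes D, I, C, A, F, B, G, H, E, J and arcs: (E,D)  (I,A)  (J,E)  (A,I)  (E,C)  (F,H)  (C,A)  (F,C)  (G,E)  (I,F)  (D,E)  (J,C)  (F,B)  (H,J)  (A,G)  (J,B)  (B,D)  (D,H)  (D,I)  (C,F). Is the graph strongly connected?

Yes

From A we can reach every vertex (A, B, C, D, E, F, G, H, I, J), and every vertex can reach A (A, B, C, D, E, F, G, H, I, J). So the whole graph is one strongly connected component.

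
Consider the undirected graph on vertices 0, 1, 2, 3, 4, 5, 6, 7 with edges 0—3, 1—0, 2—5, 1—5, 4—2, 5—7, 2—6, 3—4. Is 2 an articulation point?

Deleting 2 raises the number of components from 1 to 2, so 2 is a cut vertex.

Yes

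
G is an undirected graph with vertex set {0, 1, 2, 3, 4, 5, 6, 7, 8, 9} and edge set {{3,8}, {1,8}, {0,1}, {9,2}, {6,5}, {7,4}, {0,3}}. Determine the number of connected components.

4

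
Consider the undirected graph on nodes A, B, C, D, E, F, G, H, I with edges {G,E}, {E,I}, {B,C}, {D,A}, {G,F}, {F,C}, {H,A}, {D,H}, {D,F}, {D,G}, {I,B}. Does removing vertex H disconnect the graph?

Deleting H leaves 1 component (was 1) (its neighbors A, D remain connected to each other), so H is not a cut vertex.

No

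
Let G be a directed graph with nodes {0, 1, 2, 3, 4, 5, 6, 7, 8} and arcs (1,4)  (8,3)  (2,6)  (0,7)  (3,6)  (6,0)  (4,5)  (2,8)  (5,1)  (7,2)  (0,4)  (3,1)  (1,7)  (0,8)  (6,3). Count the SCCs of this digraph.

1

{0, 1, 2, 3, 4, 5, 6, 7, 8} are all mutually reachable — one SCC of size 9.
That gives 1 strongly connected component.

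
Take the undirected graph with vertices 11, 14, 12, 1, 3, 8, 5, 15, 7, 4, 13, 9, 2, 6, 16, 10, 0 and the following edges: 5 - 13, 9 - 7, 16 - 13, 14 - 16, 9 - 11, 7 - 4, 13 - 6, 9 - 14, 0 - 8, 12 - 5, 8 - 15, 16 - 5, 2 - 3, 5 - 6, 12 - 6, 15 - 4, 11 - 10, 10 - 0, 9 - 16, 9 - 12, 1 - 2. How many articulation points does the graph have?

2

Removing 2 increases the component count from 2 to 3, so 2 is a cut vertex.
Removing 9 increases the component count from 2 to 3, so 9 is a cut vertex.
By contrast removing 0 leaves 2 components; it is not a cut vertex. No other vertex is a cut vertex either.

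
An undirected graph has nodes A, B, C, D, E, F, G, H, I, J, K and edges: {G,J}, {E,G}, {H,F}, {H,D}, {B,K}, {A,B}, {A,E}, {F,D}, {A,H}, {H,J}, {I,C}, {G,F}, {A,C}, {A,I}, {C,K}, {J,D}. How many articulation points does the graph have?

Removing A increases the component count from 1 to 2, so A is a cut vertex.
By contrast removing C leaves 1 component; it is not a cut vertex. No other vertex is a cut vertex either.

1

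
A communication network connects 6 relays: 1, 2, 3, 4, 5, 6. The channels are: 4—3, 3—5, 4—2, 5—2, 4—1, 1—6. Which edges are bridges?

1-4, 1-6

The edges on the cycle 4-3-5-2-4 are not bridges since each lies on that cycle.
But removing 1—6 disconnects 1 from 6; removing 4—1 disconnects 4 from 1 — these are bridges.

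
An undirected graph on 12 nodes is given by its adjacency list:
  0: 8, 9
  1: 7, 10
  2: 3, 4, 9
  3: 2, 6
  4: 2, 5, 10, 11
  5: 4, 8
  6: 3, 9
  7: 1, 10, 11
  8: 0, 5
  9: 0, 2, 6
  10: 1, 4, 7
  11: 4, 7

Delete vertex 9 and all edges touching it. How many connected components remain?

With 9 gone, the remaining components are: {0, 1, 2, 3, 4, 5, 6, 7, 8, 10, 11}.
That is 1 component.

1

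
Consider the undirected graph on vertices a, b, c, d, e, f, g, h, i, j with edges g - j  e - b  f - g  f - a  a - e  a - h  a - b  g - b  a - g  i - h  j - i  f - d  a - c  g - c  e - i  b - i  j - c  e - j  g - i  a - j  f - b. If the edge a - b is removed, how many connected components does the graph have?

a and b are still connected via a-f-b, so the component count stays at 1.

1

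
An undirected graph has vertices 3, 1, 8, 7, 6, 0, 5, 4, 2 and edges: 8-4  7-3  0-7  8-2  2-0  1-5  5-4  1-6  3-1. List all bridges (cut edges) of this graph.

The edges on the cycle 8-2-0-7-3-1-5-4-8 are not bridges since each lies on that cycle.
But removing 6-1 disconnects 6 from 1 — this is a bridge.

1-6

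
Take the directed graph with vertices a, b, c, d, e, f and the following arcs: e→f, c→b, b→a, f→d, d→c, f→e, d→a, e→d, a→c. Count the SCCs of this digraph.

3

{a, b, c} are all mutually reachable — one SCC of size 3.
{e, f} are all mutually reachable — one SCC of size 2.
{d} is an SCC by itself.
That gives 3 strongly connected components.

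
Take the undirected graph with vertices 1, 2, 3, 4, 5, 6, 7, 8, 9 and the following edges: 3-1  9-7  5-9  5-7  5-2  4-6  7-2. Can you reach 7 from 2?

Yes

From 2 we can reach 2, 5, 7, 9, which includes 7.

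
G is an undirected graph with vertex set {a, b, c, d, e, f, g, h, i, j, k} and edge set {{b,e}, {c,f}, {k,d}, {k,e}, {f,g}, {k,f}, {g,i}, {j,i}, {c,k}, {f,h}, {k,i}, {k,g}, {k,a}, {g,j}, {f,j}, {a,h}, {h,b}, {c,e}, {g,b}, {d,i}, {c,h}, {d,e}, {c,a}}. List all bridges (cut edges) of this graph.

The edges on the cycle k-d-i-k are not bridges since each lies on that cycle.
Every edge lies on some cycle, so there are no bridges.

none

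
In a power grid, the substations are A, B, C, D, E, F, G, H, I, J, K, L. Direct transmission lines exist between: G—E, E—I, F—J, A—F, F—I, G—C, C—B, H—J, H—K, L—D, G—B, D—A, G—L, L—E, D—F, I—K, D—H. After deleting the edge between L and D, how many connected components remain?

L and D are still connected via L-E-I-F-D, so the component count stays at 1.

1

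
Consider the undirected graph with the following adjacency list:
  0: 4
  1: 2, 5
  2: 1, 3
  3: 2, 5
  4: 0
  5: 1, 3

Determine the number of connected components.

Starting from 0 we can reach 0, 4. That is one component of size 2.
Starting from 1 we can reach 1, 2, 3, 5. That is one component of size 4.
Total: 2 components.

2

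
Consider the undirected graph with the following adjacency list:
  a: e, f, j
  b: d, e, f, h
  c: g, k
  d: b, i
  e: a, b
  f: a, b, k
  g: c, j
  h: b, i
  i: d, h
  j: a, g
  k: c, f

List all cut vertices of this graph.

Removing b increases the component count from 1 to 2, so b is a cut vertex.
By contrast removing c leaves 1 component; it is not a cut vertex. No other vertex is a cut vertex either.

b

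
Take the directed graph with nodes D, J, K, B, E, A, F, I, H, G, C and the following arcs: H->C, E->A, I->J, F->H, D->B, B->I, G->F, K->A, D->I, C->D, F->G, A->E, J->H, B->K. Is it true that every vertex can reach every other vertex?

No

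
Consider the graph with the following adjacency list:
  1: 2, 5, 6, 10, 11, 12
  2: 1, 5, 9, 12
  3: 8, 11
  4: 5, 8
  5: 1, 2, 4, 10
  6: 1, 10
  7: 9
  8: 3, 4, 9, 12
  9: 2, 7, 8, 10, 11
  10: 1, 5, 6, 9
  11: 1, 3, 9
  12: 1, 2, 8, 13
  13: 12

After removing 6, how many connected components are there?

1

With 6 gone, the remaining components are: {1, 2, 3, 4, 5, 7, 8, 9, 10, 11, 12, 13}.
That is 1 component.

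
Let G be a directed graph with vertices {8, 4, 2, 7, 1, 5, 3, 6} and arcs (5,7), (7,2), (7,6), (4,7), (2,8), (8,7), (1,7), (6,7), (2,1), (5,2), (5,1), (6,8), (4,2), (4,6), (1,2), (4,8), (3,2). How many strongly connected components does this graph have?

{1, 2, 6, 7, 8} are all mutually reachable — one SCC of size 5.
{4} is an SCC by itself.
{5} is an SCC by itself.
{3} is an SCC by itself.
That gives 4 strongly connected components.

4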